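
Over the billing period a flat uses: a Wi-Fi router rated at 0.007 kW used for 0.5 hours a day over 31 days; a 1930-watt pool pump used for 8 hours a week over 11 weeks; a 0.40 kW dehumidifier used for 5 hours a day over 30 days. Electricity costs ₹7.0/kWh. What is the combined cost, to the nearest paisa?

Wi-Fi router: Runtime = 0.5 h/day × 31 days = 15.5 h
Wi-Fi router: 0.007 kW × 15.5 h = 0.1085 kWh
pool pump: Runtime = 8 h/week × 11 weeks = 88 h
pool pump: 1.93 kW × 88 h = 169.84 kWh
dehumidifier: Runtime = 5 h/day × 30 days = 150 h
dehumidifier: 0.4 kW × 150 h = 60 kWh
Total energy = 229.9485 kWh
Cost = 229.9485 × ₹7.0 = ₹1609.64

₹1609.64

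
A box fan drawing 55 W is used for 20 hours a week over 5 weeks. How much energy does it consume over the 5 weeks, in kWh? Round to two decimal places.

5.50 kWh

Runtime = 20 h/week × 5 weeks = 100 h
Energy = 0.055 kW × 100 h = 5.5 kWh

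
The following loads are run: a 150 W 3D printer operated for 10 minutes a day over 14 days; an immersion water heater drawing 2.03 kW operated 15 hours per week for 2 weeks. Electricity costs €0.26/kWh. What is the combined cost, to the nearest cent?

€15.93

3D printer: Runtime = 10 min × 14 = 140 min = 2.333333… h
3D printer: 0.15 kW × 2.333333… h = 0.35 kWh
immersion water heater: Runtime = 15 h/week × 2 weeks = 30 h
immersion water heater: 2.03 kW × 30 h = 60.9 kWh
Total energy = 61.25 kWh
Cost = 61.25 × €0.26 = €15.93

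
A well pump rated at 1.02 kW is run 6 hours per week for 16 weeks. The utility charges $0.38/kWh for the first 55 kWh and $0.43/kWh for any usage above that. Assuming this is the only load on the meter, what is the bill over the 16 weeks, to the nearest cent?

$39.36

Runtime = 6 h/week × 16 weeks = 96 h
Energy = 1.02 kW × 96 h = 97.92 kWh
Tier 1 (0–55 kWh): 55 × $0.38 = $20.9
Above 55 kWh: 42.92 × $0.43 = $18.4556
Bill = $39.36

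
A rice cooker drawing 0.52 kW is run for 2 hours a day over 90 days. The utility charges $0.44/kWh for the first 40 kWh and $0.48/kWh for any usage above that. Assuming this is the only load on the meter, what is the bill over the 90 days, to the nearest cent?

$43.33

Runtime = 2 h/day × 90 days = 180 h
Energy = 0.52 kW × 180 h = 93.6 kWh
Tier 1 (0–40 kWh): 40 × $0.44 = $17.6
Above 40 kWh: 53.6 × $0.48 = $25.728
Bill = $43.33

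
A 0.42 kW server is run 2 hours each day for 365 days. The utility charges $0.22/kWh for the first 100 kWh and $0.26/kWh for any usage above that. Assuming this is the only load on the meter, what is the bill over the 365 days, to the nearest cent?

$75.72

Runtime = 2 h/day × 365 days = 730 h
Energy = 0.42 kW × 730 h = 306.6 kWh
Tier 1 (0–100 kWh): 100 × $0.22 = $22
Above 100 kWh: 206.6 × $0.26 = $53.716
Bill = $75.72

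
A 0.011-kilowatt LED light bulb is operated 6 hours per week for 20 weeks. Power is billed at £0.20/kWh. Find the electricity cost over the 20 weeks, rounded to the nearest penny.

Runtime = 6 h/week × 20 weeks = 120 h
Energy = 0.011 kW × 120 h = 1.32 kWh
Cost = 1.32 kWh × £0.20/kWh = £0.26

£0.26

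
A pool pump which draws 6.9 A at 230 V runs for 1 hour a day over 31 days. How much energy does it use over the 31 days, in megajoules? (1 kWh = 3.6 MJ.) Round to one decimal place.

Power = 6.9 A × 230 V = 1587 W = 1.587 kW
Runtime = 1 h/day × 31 days = 31 h
Energy = 1.587 kW × 31 h = 49.197 kWh
= 49.197 × 3.6 MJ = 177.1 MJ

177.1 MJ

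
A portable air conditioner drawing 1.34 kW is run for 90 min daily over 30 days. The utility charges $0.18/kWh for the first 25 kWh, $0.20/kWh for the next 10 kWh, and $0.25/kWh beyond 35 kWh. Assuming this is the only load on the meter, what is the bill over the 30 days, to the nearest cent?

Runtime = 90 min × 30 = 2700 min = 45 h
Energy = 1.34 kW × 45 h = 60.3 kWh
Tier 1 (0–25 kWh): 25 × $0.18 = $4.5
Tier 2 (25–35 kWh): 10 × $0.20 = $2
Above 35 kWh: 25.3 × $0.25 = $6.325
Bill = $12.83

$12.83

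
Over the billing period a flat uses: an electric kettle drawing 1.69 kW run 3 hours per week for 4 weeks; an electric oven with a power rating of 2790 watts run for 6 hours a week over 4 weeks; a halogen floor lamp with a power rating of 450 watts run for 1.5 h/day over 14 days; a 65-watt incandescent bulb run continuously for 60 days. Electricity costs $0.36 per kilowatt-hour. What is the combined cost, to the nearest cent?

electric kettle: Runtime = 3 h/week × 4 weeks = 12 h
electric kettle: 1.69 kW × 12 h = 20.28 kWh
electric oven: Runtime = 6 h/week × 4 weeks = 24 h
electric oven: 2.79 kW × 24 h = 66.96 kWh
halogen floor lamp: Runtime = 1.5 h/day × 14 days = 21 h
halogen floor lamp: 0.45 kW × 21 h = 9.45 kWh
incandescent bulb: Runtime = 24 h × 60 = 1440 h
incandescent bulb: 0.065 kW × 1440 h = 93.6 kWh
Total energy = 190.29 kWh
Cost = 190.29 × $0.36 = $68.50

$68.50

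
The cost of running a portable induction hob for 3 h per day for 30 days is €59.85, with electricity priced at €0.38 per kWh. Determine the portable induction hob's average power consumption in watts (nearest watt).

1750 W

Energy = €59.85 ÷ €0.38/kWh = 157.5 kWh
Runtime = 3 h/day × 30 days = 90 h
Power = 157.5 kWh ÷ 90 h = 1.75 kW = 1750 W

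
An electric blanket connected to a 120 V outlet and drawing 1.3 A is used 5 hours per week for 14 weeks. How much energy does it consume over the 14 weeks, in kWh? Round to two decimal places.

10.92 kWh

Power = 1.3 A × 120 V = 156 W = 0.156 kW
Runtime = 5 h/week × 14 weeks = 70 h
Energy = 0.156 kW × 70 h = 10.92 kWh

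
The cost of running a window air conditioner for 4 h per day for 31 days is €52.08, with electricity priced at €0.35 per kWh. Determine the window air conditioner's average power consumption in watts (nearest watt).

1200 W

Energy = €52.08 ÷ €0.35/kWh = 148.8 kWh
Runtime = 4 h/day × 31 days = 124 h
Power = 148.8 kWh ÷ 124 h = 1.2 kW = 1200 W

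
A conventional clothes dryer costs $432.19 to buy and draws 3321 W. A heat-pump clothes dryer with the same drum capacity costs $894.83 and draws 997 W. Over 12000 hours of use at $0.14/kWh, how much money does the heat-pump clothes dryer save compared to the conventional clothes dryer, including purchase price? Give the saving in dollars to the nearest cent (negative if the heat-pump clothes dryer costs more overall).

$3441.68

conventional clothes dryer: $432.19 + (3321/1000) kW × 12000 h × $0.14 = $432.19 + $5579.28 = $6011.47
heat-pump clothes dryer: $894.83 + (997/1000) kW × 12000 h × $0.14 = $894.83 + $1674.96 = $2569.79
Saving = $6011.47 − $2569.79 = $3441.68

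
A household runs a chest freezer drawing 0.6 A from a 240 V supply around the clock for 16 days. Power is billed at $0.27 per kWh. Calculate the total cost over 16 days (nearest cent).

$14.93

Power = 0.6 A × 240 V = 144 W = 0.144 kW
Runtime = 24 h × 16 = 384 h
Energy = 0.144 kW × 384 h = 55.296 kWh
Cost = 55.296 kWh × $0.27/kWh = $14.93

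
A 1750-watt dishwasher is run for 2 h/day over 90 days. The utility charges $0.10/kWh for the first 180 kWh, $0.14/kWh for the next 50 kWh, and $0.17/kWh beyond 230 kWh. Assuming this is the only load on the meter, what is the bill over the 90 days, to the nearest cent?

$39.45

Runtime = 2 h/day × 90 days = 180 h
Energy = 1.75 kW × 180 h = 315 kWh
Tier 1 (0–180 kWh): 180 × $0.10 = $18
Tier 2 (180–230 kWh): 50 × $0.14 = $7
Above 230 kWh: 85 × $0.17 = $14.45
Bill = $39.45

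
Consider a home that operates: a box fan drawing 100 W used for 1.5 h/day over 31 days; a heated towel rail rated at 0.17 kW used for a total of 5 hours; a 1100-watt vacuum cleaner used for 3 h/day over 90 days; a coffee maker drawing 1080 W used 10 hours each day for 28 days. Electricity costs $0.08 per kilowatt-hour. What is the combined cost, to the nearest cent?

box fan: Runtime = 1.5 h/day × 31 days = 46.5 h
box fan: 0.1 kW × 46.5 h = 4.65 kWh
heated towel rail: 0.17 kW × 5 h = 0.85 kWh
vacuum cleaner: Runtime = 3 h/day × 90 days = 270 h
vacuum cleaner: 1.1 kW × 270 h = 297 kWh
coffee maker: Runtime = 10 h/day × 28 days = 280 h
coffee maker: 1.08 kW × 280 h = 302.4 kWh
Total energy = 604.9 kWh
Cost = 604.9 × $0.08 = $48.39

$48.39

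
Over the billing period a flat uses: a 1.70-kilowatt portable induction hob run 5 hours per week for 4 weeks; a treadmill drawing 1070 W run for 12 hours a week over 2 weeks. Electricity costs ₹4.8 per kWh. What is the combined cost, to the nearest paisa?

portable induction hob: Runtime = 5 h/week × 4 weeks = 20 h
portable induction hob: 1.7 kW × 20 h = 34 kWh
treadmill: Runtime = 12 h/week × 2 weeks = 24 h
treadmill: 1.07 kW × 24 h = 25.68 kWh
Total energy = 59.68 kWh
Cost = 59.68 × ₹4.8 = ₹286.46

₹286.46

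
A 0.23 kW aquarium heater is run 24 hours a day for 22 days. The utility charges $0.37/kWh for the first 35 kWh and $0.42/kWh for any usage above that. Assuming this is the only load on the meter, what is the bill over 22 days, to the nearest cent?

$49.25

Runtime = 24 h × 22 = 528 h
Energy = 0.23 kW × 528 h = 121.44 kWh
Tier 1 (0–35 kWh): 35 × $0.37 = $12.95
Above 35 kWh: 86.44 × $0.42 = $36.3048
Bill = $49.25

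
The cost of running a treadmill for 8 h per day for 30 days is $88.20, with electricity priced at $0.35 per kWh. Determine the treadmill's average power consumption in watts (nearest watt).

Energy = $88.20 ÷ $0.35/kWh = 252 kWh
Runtime = 8 h/day × 30 days = 240 h
Power = 252 kWh ÷ 240 h = 1.05 kW = 1050 W

1050 W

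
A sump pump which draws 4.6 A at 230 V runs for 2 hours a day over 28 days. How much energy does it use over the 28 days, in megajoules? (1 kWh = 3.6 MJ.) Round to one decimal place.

213.3 MJ

Power = 4.6 A × 230 V = 1058 W = 1.058 kW
Runtime = 2 h/day × 28 days = 56 h
Energy = 1.058 kW × 56 h = 59.248 kWh
= 59.248 × 3.6 MJ = 213.3 MJ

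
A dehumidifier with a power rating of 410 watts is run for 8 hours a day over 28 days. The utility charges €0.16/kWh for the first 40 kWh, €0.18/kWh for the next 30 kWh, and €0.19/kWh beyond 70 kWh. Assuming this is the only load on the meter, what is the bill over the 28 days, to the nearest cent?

€15.95

Runtime = 8 h/day × 28 days = 224 h
Energy = 0.41 kW × 224 h = 91.84 kWh
Tier 1 (0–40 kWh): 40 × €0.16 = €6.4
Tier 2 (40–70 kWh): 30 × €0.18 = €5.4
Above 70 kWh: 21.84 × €0.19 = €4.1496
Bill = €15.95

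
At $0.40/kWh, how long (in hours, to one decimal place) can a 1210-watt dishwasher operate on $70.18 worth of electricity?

145.0 h

Energy available = $70.18 ÷ $0.40/kWh = 175.45 kWh
Hours = 175.45 kWh ÷ 1.21 kW = 145.0 h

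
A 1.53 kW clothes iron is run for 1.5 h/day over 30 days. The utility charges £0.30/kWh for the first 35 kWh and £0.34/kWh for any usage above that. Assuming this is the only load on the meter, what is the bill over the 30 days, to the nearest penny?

£22.01

Runtime = 1.5 h/day × 30 days = 45 h
Energy = 1.53 kW × 45 h = 68.85 kWh
Tier 1 (0–35 kWh): 35 × £0.30 = £10.5
Above 35 kWh: 33.85 × £0.34 = £11.509
Bill = £22.01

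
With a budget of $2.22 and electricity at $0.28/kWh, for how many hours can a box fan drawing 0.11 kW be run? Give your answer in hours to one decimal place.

72.1 h

Energy available = $2.22 ÷ $0.28/kWh = 7.9286 kWh
Hours = 7.9286 kWh ÷ 0.11 kW = 72.1 h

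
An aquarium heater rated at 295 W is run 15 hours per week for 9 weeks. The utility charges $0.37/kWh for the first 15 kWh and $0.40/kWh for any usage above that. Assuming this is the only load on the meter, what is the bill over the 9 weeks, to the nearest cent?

$15.48

Runtime = 15 h/week × 9 weeks = 135 h
Energy = 0.295 kW × 135 h = 39.825 kWh
Tier 1 (0–15 kWh): 15 × $0.37 = $5.55
Above 15 kWh: 24.825 × $0.40 = $9.93
Bill = $15.48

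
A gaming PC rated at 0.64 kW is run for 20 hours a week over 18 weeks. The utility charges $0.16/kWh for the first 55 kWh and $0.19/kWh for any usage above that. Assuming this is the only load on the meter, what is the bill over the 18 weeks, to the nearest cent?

$42.13

Runtime = 20 h/week × 18 weeks = 360 h
Energy = 0.64 kW × 360 h = 230.4 kWh
Tier 1 (0–55 kWh): 55 × $0.16 = $8.8
Above 55 kWh: 175.4 × $0.19 = $33.326
Bill = $42.13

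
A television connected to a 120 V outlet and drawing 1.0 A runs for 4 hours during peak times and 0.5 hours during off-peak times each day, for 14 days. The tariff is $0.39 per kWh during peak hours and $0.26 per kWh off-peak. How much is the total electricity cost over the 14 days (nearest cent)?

$2.84

Power = 1.0 A × 120 V = 120 W = 0.12 kW
Peak energy = 0.12 kW × 4 h × 14 = 6.72 kWh
Off-peak energy = 0.12 kW × 0.5 h × 14 = 0.84 kWh
Cost = 6.72 × $0.39 + 0.84 × $0.26 = $2.6208 + $0.2184 = $2.84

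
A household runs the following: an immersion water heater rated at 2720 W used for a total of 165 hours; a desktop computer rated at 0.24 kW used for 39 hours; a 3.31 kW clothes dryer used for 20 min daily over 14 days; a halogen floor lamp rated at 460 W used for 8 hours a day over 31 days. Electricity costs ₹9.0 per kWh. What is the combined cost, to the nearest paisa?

immersion water heater: 2.72 kW × 165 h = 448.8 kWh
desktop computer: 0.24 kW × 39 h = 9.36 kWh
clothes dryer: Runtime = 20 min × 14 = 280 min = 4.666666… h
clothes dryer: 3.31 kW × 4.666666… h = 15.446666… kWh
halogen floor lamp: Runtime = 8 h/day × 31 days = 248 h
halogen floor lamp: 0.46 kW × 248 h = 114.08 kWh
Total energy = 587.686666… kWh
Cost = 587.686666… × ₹9.0 = ₹5289.18

₹5289.18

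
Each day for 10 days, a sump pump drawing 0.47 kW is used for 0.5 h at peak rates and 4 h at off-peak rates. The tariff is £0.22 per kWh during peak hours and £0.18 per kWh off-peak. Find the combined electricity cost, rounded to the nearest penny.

£3.90

Peak energy = 0.47 kW × 0.5 h × 10 = 2.35 kWh
Off-peak energy = 0.47 kW × 4 h × 10 = 18.8 kWh
Cost = 2.35 × £0.22 + 18.8 × £0.18 = £0.517 + £3.384 = £3.90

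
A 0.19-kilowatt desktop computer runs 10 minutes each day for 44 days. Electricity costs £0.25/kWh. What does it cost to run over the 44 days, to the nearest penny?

£0.35

Runtime = 10 min × 44 = 440 min = 7.333333… h
Energy = 0.19 kW × 7.333333… h = 1.393333… kWh
Cost = 1.393333… kWh × £0.25/kWh = £0.35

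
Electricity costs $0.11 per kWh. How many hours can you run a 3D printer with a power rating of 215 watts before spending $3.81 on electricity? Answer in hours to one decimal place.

Energy available = $3.81 ÷ $0.11/kWh = 34.6364 kWh
Hours = 34.6364 kWh ÷ 0.215 kW = 161.1 h

161.1 h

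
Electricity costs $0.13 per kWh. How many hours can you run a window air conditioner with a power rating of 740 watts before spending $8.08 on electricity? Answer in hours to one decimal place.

Energy available = $8.08 ÷ $0.13/kWh = 62.1538 kWh
Hours = 62.1538 kWh ÷ 0.74 kW = 84.0 h

84.0 h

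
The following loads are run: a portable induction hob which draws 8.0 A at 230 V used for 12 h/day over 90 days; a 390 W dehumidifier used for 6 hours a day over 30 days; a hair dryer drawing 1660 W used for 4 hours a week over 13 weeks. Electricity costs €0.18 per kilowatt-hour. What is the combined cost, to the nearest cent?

portable induction hob: Power = 8.0 A × 230 V = 1840 W = 1.84 kW
portable induction hob: Runtime = 12 h/day × 90 days = 1080 h
portable induction hob: 1.84 kW × 1080 h = 1987.2 kWh
dehumidifier: Runtime = 6 h/day × 30 days = 180 h
dehumidifier: 0.39 kW × 180 h = 70.2 kWh
hair dryer: Runtime = 4 h/week × 13 weeks = 52 h
hair dryer: 1.66 kW × 52 h = 86.32 kWh
Total energy = 2143.72 kWh
Cost = 2143.72 × €0.18 = €385.87

€385.87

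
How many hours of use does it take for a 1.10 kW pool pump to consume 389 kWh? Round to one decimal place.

Hours = 389 kWh ÷ 1.1 kW = 353.6 h

353.6 h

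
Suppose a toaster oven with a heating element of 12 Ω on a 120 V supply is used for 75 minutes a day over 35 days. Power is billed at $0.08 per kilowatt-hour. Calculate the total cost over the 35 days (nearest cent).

$4.20

Power = V²/R = 120²/12 = 1200 W = 1.2 kW
Runtime = 75 min × 35 = 2625 min = 43.75 h
Energy = 1.2 kW × 43.75 h = 52.5 kWh
Cost = 52.5 kWh × $0.08/kWh = $4.20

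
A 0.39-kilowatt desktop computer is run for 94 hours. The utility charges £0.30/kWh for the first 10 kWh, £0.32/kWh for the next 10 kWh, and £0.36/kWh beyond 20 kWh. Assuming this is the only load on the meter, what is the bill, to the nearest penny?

Energy = 0.39 kW × 94 h = 36.66 kWh
Tier 1 (0–10 kWh): 10 × £0.30 = £3
Tier 2 (10–20 kWh): 10 × £0.32 = £3.2
Above 20 kWh: 16.66 × £0.36 = £5.9976
Bill = £12.20

£12.20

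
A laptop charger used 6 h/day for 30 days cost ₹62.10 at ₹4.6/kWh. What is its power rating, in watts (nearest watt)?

75 W

Energy = ₹62.10 ÷ ₹4.6/kWh = 13.5 kWh
Runtime = 6 h/day × 30 days = 180 h
Power = 13.5 kWh ÷ 180 h = 0.075 kW = 75 W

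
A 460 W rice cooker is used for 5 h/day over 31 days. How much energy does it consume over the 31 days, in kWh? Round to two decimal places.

Runtime = 5 h/day × 31 days = 155 h
Energy = 0.46 kW × 155 h = 71.3 kWh

71.30 kWh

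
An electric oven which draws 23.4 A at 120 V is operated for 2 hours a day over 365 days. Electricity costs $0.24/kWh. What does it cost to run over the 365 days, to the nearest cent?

$491.96

Power = 23.4 A × 120 V = 2808 W = 2.808 kW
Runtime = 2 h/day × 365 days = 730 h
Energy = 2.808 kW × 730 h = 2049.84 kWh
Cost = 2049.84 kWh × $0.24/kWh = $491.96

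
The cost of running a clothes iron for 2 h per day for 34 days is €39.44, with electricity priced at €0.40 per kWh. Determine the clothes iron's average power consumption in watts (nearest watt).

1450 W

Energy = €39.44 ÷ €0.40/kWh = 98.6 kWh
Runtime = 2 h/day × 34 days = 68 h
Power = 98.6 kWh ÷ 68 h = 1.45 kW = 1450 W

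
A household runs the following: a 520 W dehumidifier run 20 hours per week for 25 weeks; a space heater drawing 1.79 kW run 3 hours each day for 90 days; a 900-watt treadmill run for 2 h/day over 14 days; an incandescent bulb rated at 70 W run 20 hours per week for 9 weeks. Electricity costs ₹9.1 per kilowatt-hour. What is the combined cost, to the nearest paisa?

dehumidifier: Runtime = 20 h/week × 25 weeks = 500 h
dehumidifier: 0.52 kW × 500 h = 260 kWh
space heater: Runtime = 3 h/day × 90 days = 270 h
space heater: 1.79 kW × 270 h = 483.3 kWh
treadmill: Runtime = 2 h/day × 14 days = 28 h
treadmill: 0.9 kW × 28 h = 25.2 kWh
incandescent bulb: Runtime = 20 h/week × 9 weeks = 180 h
incandescent bulb: 0.07 kW × 180 h = 12.6 kWh
Total energy = 781.1 kWh
Cost = 781.1 × ₹9.1 = ₹7108.01

₹7108.01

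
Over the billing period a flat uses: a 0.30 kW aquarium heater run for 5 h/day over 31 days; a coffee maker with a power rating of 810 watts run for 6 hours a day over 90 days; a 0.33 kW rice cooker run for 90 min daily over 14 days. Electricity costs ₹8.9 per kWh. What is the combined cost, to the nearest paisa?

₹4368.39

aquarium heater: Runtime = 5 h/day × 31 days = 155 h
aquarium heater: 0.3 kW × 155 h = 46.5 kWh
coffee maker: Runtime = 6 h/day × 90 days = 540 h
coffee maker: 0.81 kW × 540 h = 437.4 kWh
rice cooker: Runtime = 90 min × 14 = 1260 min = 21 h
rice cooker: 0.33 kW × 21 h = 6.93 kWh
Total energy = 490.83 kWh
Cost = 490.83 × ₹8.9 = ₹4368.39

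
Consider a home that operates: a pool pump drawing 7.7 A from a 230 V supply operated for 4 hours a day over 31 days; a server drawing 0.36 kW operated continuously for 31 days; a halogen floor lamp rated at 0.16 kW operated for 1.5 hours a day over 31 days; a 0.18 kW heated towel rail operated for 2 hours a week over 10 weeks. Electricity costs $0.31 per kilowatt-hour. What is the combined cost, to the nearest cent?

pool pump: Power = 7.7 A × 230 V = 1771 W = 1.771 kW
pool pump: Runtime = 4 h/day × 31 days = 124 h
pool pump: 1.771 kW × 124 h = 219.604 kWh
server: Runtime = 24 h × 31 = 744 h
server: 0.36 kW × 744 h = 267.84 kWh
halogen floor lamp: Runtime = 1.5 h/day × 31 days = 46.5 h
halogen floor lamp: 0.16 kW × 46.5 h = 7.44 kWh
heated towel rail: Runtime = 2 h/week × 10 weeks = 20 h
heated towel rail: 0.18 kW × 20 h = 3.6 kWh
Total energy = 498.484 kWh
Cost = 498.484 × $0.31 = $154.53

$154.53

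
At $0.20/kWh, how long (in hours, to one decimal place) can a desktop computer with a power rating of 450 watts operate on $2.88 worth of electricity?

Energy available = $2.88 ÷ $0.20/kWh = 14.4 kWh
Hours = 14.4 kWh ÷ 0.45 kW = 32.0 h

32.0 h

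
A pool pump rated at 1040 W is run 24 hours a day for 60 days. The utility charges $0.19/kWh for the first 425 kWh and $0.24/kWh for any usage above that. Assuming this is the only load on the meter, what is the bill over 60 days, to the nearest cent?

Runtime = 24 h × 60 = 1440 h
Energy = 1.04 kW × 1440 h = 1497.6 kWh
Tier 1 (0–425 kWh): 425 × $0.19 = $80.75
Above 425 kWh: 1072.6 × $0.24 = $257.424
Bill = $338.17

$338.17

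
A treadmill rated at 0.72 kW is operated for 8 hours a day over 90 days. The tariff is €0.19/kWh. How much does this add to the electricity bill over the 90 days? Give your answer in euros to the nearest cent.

€98.50

Runtime = 8 h/day × 90 days = 720 h
Energy = 0.72 kW × 720 h = 518.4 kWh
Cost = 518.4 kWh × €0.19/kWh = €98.50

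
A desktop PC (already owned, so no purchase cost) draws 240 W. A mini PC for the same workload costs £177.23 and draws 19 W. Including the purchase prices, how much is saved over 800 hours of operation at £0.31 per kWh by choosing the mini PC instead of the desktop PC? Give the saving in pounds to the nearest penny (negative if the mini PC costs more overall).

-£122.42

desktop PC: £0.00 + (240/1000) kW × 800 h × £0.31 = £0.00 + £59.52 = £59.52
mini PC: £177.23 + (19/1000) kW × 800 h × £0.31 = £177.23 + £4.712 = £181.942
Saving = £59.52 − £181.942 = −£122.422 → -£122.42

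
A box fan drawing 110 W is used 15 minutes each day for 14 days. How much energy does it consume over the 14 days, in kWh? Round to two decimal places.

Runtime = 15 min × 14 = 210 min = 3.5 h
Energy = 0.11 kW × 3.5 h = 0.385 kWh ≈ 0.39 kWh

0.39 kWh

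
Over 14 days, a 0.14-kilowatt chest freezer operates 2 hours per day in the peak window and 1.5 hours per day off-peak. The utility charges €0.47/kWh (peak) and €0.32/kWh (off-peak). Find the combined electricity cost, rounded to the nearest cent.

€2.78

Peak energy = 0.14 kW × 2 h × 14 = 3.92 kWh
Off-peak energy = 0.14 kW × 1.5 h × 14 = 2.94 kWh
Cost = 3.92 × €0.47 + 2.94 × €0.32 = €1.8424 + €0.9408 = €2.78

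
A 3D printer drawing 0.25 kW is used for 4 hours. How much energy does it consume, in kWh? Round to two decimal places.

1.00 kWh

Energy = 0.25 kW × 4 h = 1 kWh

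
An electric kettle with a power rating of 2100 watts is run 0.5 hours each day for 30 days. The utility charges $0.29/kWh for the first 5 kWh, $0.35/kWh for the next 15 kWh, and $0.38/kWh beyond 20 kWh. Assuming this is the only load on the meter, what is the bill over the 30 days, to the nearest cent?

Runtime = 0.5 h/day × 30 days = 15 h
Energy = 2.1 kW × 15 h = 31.5 kWh
Tier 1 (0–5 kWh): 5 × $0.29 = $1.45
Tier 2 (5–20 kWh): 15 × $0.35 = $5.25
Above 20 kWh: 11.5 × $0.38 = $4.37
Bill = $11.07

$11.07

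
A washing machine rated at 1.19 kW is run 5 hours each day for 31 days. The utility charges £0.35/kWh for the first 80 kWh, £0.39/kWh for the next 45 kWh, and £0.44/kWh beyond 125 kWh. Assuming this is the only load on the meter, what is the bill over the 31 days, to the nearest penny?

£71.71

Runtime = 5 h/day × 31 days = 155 h
Energy = 1.19 kW × 155 h = 184.45 kWh
Tier 1 (0–80 kWh): 80 × £0.35 = £28
Tier 2 (80–125 kWh): 45 × £0.39 = £17.55
Above 125 kWh: 59.45 × £0.44 = £26.158
Bill = £71.71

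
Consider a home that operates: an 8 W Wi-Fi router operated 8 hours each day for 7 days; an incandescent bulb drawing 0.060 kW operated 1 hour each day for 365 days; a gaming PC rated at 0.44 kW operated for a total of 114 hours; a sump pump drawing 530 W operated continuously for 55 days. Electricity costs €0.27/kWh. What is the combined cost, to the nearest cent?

Wi-Fi router: Runtime = 8 h/day × 7 days = 56 h
Wi-Fi router: 0.008 kW × 56 h = 0.448 kWh
incandescent bulb: Runtime = 1 h/day × 365 days = 365 h
incandescent bulb: 0.06 kW × 365 h = 21.9 kWh
gaming PC: 0.44 kW × 114 h = 50.16 kWh
sump pump: Runtime = 24 h × 55 = 1320 h
sump pump: 0.53 kW × 1320 h = 699.6 kWh
Total energy = 772.108 kWh
Cost = 772.108 × €0.27 = €208.47

€208.47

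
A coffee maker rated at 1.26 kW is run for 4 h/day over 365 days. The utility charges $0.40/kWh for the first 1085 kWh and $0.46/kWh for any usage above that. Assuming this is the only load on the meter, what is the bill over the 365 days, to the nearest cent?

$781.12

Runtime = 4 h/day × 365 days = 1460 h
Energy = 1.26 kW × 1460 h = 1839.6 kWh
Tier 1 (0–1085 kWh): 1085 × $0.40 = $434
Above 1085 kWh: 754.6 × $0.46 = $347.116
Bill = $781.12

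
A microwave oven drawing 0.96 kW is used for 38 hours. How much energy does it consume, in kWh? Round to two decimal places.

Energy = 0.96 kW × 38 h = 36.48 kWh

36.48 kWh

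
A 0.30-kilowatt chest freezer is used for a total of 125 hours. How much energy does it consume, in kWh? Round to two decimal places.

Energy = 0.3 kW × 125 h = 37.5 kWh

37.50 kWh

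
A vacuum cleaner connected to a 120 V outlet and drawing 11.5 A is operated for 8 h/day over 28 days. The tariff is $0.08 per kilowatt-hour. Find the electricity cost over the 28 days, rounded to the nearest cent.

Power = 11.5 A × 120 V = 1380 W = 1.38 kW
Runtime = 8 h/day × 28 days = 224 h
Energy = 1.38 kW × 224 h = 309.12 kWh
Cost = 309.12 kWh × $0.08/kWh = $24.73

$24.73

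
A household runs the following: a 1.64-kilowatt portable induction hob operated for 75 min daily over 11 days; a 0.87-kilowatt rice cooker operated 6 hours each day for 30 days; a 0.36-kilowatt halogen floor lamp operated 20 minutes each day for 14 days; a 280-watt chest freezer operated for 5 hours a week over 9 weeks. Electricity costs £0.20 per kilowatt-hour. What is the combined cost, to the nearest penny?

portable induction hob: Runtime = 75 min × 11 = 825 min = 13.75 h
portable induction hob: 1.64 kW × 13.75 h = 22.55 kWh
rice cooker: Runtime = 6 h/day × 30 days = 180 h
rice cooker: 0.87 kW × 180 h = 156.6 kWh
halogen floor lamp: Runtime = 20 min × 14 = 280 min = 4.666666… h
halogen floor lamp: 0.36 kW × 4.666666… h = 1.68 kWh
chest freezer: Runtime = 5 h/week × 9 weeks = 45 h
chest freezer: 0.28 kW × 45 h = 12.6 kWh
Total energy = 193.43 kWh
Cost = 193.43 × £0.20 = £38.69

£38.69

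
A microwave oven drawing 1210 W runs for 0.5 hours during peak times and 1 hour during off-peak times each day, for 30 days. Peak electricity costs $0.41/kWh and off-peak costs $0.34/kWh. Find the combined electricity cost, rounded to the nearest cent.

$19.78

Peak energy = 1.21 kW × 0.5 h × 30 = 18.15 kWh
Off-peak energy = 1.21 kW × 1 h × 30 = 36.3 kWh
Cost = 18.15 × $0.41 + 36.3 × $0.34 = $7.4415 + $12.342 = $19.78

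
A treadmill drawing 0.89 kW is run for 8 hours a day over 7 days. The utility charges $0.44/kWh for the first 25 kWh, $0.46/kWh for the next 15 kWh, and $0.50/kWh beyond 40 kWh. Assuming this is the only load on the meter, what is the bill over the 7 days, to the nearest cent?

Runtime = 8 h/day × 7 days = 56 h
Energy = 0.89 kW × 56 h = 49.84 kWh
Tier 1 (0–25 kWh): 25 × $0.44 = $11
Tier 2 (25–40 kWh): 15 × $0.46 = $6.9
Above 40 kWh: 9.84 × $0.50 = $4.92
Bill = $22.82

$22.82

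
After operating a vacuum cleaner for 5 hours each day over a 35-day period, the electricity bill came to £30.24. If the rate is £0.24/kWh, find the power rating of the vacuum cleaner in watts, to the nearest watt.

Energy = £30.24 ÷ £0.24/kWh = 126 kWh
Runtime = 5 h/day × 35 days = 175 h
Power = 126 kWh ÷ 175 h = 0.72 kW = 720 W

720 W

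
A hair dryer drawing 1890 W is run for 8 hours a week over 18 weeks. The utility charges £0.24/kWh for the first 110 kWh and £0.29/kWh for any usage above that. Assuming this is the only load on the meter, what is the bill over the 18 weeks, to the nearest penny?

£73.43

Runtime = 8 h/week × 18 weeks = 144 h
Energy = 1.89 kW × 144 h = 272.16 kWh
Tier 1 (0–110 kWh): 110 × £0.24 = £26.4
Above 110 kWh: 162.16 × £0.29 = £47.0264
Bill = £73.43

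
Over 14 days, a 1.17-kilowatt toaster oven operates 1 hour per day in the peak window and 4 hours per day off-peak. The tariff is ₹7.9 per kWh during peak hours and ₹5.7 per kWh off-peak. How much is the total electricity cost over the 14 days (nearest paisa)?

₹502.87

Peak energy = 1.17 kW × 1 h × 14 = 16.38 kWh
Off-peak energy = 1.17 kW × 4 h × 14 = 65.52 kWh
Cost = 16.38 × ₹7.9 + 65.52 × ₹5.7 = ₹129.402 + ₹373.464 = ₹502.87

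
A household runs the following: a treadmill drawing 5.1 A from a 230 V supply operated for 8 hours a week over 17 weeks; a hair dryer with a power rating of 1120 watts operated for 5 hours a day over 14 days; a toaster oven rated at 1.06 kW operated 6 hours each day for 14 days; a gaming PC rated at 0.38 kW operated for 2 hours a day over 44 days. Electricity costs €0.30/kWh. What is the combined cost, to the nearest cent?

€108.12

treadmill: Power = 5.1 A × 230 V = 1173 W = 1.173 kW
treadmill: Runtime = 8 h/week × 17 weeks = 136 h
treadmill: 1.173 kW × 136 h = 159.528 kWh
hair dryer: Runtime = 5 h/day × 14 days = 70 h
hair dryer: 1.12 kW × 70 h = 78.4 kWh
toaster oven: Runtime = 6 h/day × 14 days = 84 h
toaster oven: 1.06 kW × 84 h = 89.04 kWh
gaming PC: Runtime = 2 h/day × 44 days = 88 h
gaming PC: 0.38 kW × 88 h = 33.44 kWh
Total energy = 360.408 kWh
Cost = 360.408 × €0.30 = €108.12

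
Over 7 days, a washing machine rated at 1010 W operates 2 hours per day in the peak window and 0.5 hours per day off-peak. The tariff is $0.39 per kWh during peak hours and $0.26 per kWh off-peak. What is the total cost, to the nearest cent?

Peak energy = 1.01 kW × 2 h × 7 = 14.14 kWh
Off-peak energy = 1.01 kW × 0.5 h × 7 = 3.535 kWh
Cost = 14.14 × $0.39 + 3.535 × $0.26 = $5.5146 + $0.9191 = $6.43

$6.43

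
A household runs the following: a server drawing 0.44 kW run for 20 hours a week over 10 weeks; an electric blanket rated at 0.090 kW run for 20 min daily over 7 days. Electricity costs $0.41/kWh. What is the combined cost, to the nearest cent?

$36.17

server: Runtime = 20 h/week × 10 weeks = 200 h
server: 0.44 kW × 200 h = 88 kWh
electric blanket: Runtime = 20 min × 7 = 140 min = 2.333333… h
electric blanket: 0.09 kW × 2.333333… h = 0.21 kWh
Total energy = 88.21 kWh
Cost = 88.21 × $0.41 = $36.17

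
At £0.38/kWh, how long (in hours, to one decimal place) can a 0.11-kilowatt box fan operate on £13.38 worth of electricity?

320.1 h

Energy available = £13.38 ÷ £0.38/kWh = 35.2105 kWh
Hours = 35.2105 kWh ÷ 0.11 kW = 320.1 h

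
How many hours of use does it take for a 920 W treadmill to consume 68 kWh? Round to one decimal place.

Hours = 68 kWh ÷ 0.92 kW = 73.9 h

73.9 h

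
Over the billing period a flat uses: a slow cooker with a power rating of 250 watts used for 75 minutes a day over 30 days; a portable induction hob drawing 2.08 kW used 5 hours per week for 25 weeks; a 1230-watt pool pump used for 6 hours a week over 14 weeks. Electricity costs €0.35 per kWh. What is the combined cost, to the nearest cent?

slow cooker: Runtime = 75 min × 30 = 2250 min = 37.5 h
slow cooker: 0.25 kW × 37.5 h = 9.375 kWh
portable induction hob: Runtime = 5 h/week × 25 weeks = 125 h
portable induction hob: 2.08 kW × 125 h = 260 kWh
pool pump: Runtime = 6 h/week × 14 weeks = 84 h
pool pump: 1.23 kW × 84 h = 103.32 kWh
Total energy = 372.695 kWh
Cost = 372.695 × €0.35 = €130.44

€130.44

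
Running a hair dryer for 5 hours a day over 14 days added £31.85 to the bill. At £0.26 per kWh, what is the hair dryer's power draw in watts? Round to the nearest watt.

Energy = £31.85 ÷ £0.26/kWh = 122.5 kWh
Runtime = 5 h/day × 14 days = 70 h
Power = 122.5 kWh ÷ 70 h = 1.75 kW = 1750 W

1750 W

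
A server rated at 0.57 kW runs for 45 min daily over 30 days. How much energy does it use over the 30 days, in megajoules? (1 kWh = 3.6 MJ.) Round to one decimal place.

Runtime = 45 min × 30 = 1350 min = 22.5 h
Energy = 0.57 kW × 22.5 h = 12.825 kWh
= 12.825 × 3.6 MJ = 46.2 MJ

46.2 MJ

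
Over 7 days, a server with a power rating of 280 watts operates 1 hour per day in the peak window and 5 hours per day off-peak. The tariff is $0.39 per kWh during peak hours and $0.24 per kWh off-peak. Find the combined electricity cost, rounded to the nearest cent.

$3.12

Peak energy = 0.28 kW × 1 h × 7 = 1.96 kWh
Off-peak energy = 0.28 kW × 5 h × 7 = 9.8 kWh
Cost = 1.96 × $0.39 + 9.8 × $0.24 = $0.7644 + $2.352 = $3.12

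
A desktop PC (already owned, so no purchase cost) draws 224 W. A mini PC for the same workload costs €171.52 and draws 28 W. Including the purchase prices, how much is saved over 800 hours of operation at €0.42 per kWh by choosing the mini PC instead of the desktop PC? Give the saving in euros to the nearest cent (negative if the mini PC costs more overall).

-€105.66

desktop PC: €0.00 + (224/1000) kW × 800 h × €0.42 = €0.00 + €75.264 = €75.264
mini PC: €171.52 + (28/1000) kW × 800 h × €0.42 = €171.52 + €9.408 = €180.928
Saving = €75.264 − €180.928 = −€105.664 → -€105.66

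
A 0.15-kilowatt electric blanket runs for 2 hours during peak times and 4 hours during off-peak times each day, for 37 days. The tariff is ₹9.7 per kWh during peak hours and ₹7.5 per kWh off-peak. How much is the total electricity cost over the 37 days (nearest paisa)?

Peak energy = 0.15 kW × 2 h × 37 = 11.1 kWh
Off-peak energy = 0.15 kW × 4 h × 37 = 22.2 kWh
Cost = 11.1 × ₹9.7 + 22.2 × ₹7.5 = ₹107.67 + ₹166.5 = ₹274.17

₹274.17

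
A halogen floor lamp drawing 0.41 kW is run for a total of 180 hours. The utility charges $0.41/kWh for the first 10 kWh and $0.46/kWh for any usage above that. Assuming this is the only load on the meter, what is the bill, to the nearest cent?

Energy = 0.41 kW × 180 h = 73.8 kWh
Tier 1 (0–10 kWh): 10 × $0.41 = $4.1
Above 10 kWh: 63.8 × $0.46 = $29.348
Bill = $33.45

$33.45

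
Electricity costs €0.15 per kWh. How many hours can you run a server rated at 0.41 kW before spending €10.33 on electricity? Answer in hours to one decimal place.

Energy available = €10.33 ÷ €0.15/kWh = 68.8667 kWh
Hours = 68.8667 kWh ÷ 0.41 kW = 168.0 h

168.0 h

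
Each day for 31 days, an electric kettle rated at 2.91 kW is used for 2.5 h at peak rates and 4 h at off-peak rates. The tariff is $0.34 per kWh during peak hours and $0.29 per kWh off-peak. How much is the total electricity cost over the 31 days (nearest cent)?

$181.32

Peak energy = 2.91 kW × 2.5 h × 31 = 225.525 kWh
Off-peak energy = 2.91 kW × 4 h × 31 = 360.84 kWh
Cost = 225.525 × $0.34 + 360.84 × $0.29 = $76.6785 + $104.6436 = $181.32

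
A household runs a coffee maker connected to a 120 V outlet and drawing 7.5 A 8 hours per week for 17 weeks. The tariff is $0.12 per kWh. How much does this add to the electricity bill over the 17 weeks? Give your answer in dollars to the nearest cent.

$14.69

Power = 7.5 A × 120 V = 900 W = 0.9 kW
Runtime = 8 h/week × 17 weeks = 136 h
Energy = 0.9 kW × 136 h = 122.4 kWh
Cost = 122.4 kWh × $0.12/kWh = $14.69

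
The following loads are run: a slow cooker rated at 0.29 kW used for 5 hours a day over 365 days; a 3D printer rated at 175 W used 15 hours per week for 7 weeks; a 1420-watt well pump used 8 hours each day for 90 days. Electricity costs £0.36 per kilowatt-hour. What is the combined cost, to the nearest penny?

slow cooker: Runtime = 5 h/day × 365 days = 1825 h
slow cooker: 0.29 kW × 1825 h = 529.25 kWh
3D printer: Runtime = 15 h/week × 7 weeks = 105 h
3D printer: 0.175 kW × 105 h = 18.375 kWh
well pump: Runtime = 8 h/day × 90 days = 720 h
well pump: 1.42 kW × 720 h = 1022.4 kWh
Total energy = 1570.025 kWh
Cost = 1570.025 × £0.36 = £565.21

£565.21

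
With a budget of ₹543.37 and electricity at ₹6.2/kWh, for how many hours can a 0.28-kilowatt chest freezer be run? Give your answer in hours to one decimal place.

Energy available = ₹543.37 ÷ ₹6.2/kWh = 87.6403 kWh
Hours = 87.6403 kWh ÷ 0.28 kW = 313.0 h

313.0 h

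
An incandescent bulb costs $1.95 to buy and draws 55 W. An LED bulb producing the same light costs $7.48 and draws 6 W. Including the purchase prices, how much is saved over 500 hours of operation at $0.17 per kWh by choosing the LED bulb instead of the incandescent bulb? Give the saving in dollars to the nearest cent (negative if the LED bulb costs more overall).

-$1.37

incandescent bulb: $1.95 + (55/1000) kW × 500 h × $0.17 = $1.95 + $4.675 = $6.625
LED bulb: $7.48 + (6/1000) kW × 500 h × $0.17 = $7.48 + $0.51 = $7.99
Saving = $6.625 − $7.99 = −$1.365 → -$1.37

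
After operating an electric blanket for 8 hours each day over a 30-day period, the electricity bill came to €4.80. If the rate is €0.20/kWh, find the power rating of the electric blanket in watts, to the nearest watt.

100 W

Energy = €4.80 ÷ €0.20/kWh = 24 kWh
Runtime = 8 h/day × 30 days = 240 h
Power = 24 kWh ÷ 240 h = 0.1 kW = 100 W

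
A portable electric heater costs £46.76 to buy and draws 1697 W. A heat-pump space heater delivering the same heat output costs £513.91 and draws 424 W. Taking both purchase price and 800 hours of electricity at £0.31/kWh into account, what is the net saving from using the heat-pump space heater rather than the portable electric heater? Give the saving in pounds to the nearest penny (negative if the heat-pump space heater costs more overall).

-£151.45

portable electric heater: £46.76 + (1697/1000) kW × 800 h × £0.31 = £46.76 + £420.856 = £467.616
heat-pump space heater: £513.91 + (424/1000) kW × 800 h × £0.31 = £513.91 + £105.152 = £619.062
Saving = £467.616 − £619.062 = −£151.446 → -£151.45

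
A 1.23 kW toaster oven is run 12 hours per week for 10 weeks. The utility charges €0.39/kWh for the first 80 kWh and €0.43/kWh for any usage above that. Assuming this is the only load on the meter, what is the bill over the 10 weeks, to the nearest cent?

€60.27

Runtime = 12 h/week × 10 weeks = 120 h
Energy = 1.23 kW × 120 h = 147.6 kWh
Tier 1 (0–80 kWh): 80 × €0.39 = €31.2
Above 80 kWh: 67.6 × €0.43 = €29.068
Bill = €60.27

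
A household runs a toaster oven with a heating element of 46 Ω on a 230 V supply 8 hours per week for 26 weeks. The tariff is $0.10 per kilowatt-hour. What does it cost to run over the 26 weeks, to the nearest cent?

Power = V²/R = 230²/46 = 1150 W = 1.15 kW
Runtime = 8 h/week × 26 weeks = 208 h
Energy = 1.15 kW × 208 h = 239.2 kWh
Cost = 239.2 kWh × $0.10/kWh = $23.92

$23.92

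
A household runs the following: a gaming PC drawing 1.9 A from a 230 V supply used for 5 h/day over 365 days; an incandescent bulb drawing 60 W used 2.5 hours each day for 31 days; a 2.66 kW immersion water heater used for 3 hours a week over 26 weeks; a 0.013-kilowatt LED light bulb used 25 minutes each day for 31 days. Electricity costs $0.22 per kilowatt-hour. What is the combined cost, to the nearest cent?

gaming PC: Power = 1.9 A × 230 V = 437 W = 0.437 kW
gaming PC: Runtime = 5 h/day × 365 days = 1825 h
gaming PC: 0.437 kW × 1825 h = 797.525 kWh
incandescent bulb: Runtime = 2.5 h/day × 31 days = 77.5 h
incandescent bulb: 0.06 kW × 77.5 h = 4.65 kWh
immersion water heater: Runtime = 3 h/week × 26 weeks = 78 h
immersion water heater: 2.66 kW × 78 h = 207.48 kWh
LED light bulb: Runtime = 25 min × 31 = 775 min = 12.916666… h
LED light bulb: 0.013 kW × 12.916666… h = 0.167916… kWh
Total energy = 1009.822916… kWh
Cost = 1009.822916… × $0.22 = $222.16

$222.16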